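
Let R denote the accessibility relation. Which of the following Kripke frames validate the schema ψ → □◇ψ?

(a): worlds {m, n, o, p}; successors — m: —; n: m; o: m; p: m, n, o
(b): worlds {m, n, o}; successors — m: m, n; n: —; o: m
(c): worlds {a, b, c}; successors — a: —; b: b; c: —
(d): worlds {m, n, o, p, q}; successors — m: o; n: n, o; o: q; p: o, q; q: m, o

Frame correspondent (Sahlqvist): ∀x ∀y (Rxy → Ryx) — i.e. symmetry.
(a): fails — Rom but not Rmo.
(b): fails — Rom but not Rmo.
(c): ✓.
(d): fails — Rno but not Ron.

(c)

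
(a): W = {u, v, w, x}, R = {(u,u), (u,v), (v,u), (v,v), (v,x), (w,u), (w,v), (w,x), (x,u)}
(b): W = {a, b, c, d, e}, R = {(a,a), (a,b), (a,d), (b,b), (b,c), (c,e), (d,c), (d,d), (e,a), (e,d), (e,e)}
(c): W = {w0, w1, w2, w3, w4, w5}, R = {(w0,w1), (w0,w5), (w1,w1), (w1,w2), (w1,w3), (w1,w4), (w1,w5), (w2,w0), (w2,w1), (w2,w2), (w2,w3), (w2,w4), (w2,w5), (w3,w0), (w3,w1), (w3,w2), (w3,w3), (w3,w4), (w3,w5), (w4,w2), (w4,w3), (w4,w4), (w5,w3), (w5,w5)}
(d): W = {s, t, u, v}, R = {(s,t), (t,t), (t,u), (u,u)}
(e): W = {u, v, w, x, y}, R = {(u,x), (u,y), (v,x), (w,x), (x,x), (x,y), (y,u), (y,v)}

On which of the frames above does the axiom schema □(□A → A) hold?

The schema corresponds to shift-reflexivity: ∀x ∀y (Rxy → Ryy).
(a): fails — Rwx but not Rxx.
(b): fails — Rbc but not Rcc.
(c): fails — Rw2w0 but not Rw0w0.
(d): satisfies the condition.
(e): fails — Ruy but not Ryy.
Valid on: (d).

(d)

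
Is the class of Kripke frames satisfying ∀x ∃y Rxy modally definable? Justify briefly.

This is a Sahlqvist condition; the D axiom □q → ◇q defines it.

Yes, by □q → ◇q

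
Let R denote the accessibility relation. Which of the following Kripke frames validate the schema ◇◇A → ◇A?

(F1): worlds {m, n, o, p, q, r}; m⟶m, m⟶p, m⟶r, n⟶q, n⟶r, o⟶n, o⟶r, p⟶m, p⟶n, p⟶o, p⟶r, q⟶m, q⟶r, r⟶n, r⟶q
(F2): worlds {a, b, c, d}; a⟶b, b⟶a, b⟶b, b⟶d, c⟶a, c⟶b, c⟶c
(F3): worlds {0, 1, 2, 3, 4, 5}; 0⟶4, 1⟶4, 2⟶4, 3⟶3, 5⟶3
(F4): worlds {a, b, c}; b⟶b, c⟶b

Frame correspondent (Sahlqvist): ∀x ∀y ∀z (Rxy ∧ Ryz → Rxz) — i.e. transitivity.
(F1): fails — Rnr and Rrn but not Rnn.
(F2): fails — Rab and Rba but not Raa.
(F3): satisfies the condition.
(F4): satisfies the condition.
Valid on: (F3), (F4).

(F3), (F4)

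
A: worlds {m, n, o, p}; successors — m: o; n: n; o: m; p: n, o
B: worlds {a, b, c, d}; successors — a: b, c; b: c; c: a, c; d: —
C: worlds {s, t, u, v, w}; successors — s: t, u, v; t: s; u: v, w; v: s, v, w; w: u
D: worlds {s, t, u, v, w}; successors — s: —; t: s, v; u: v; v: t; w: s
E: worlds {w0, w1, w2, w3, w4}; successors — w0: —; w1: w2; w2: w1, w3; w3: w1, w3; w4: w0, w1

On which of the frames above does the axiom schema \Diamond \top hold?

A, C

This is the axiom for seriality; its first-order frame correspondent is \forall x \exists y Rxy.
A: satisfies the condition.
B: fails — world d has no successor.
C: satisfies the condition.
D: fails — world s has no successor.
E: fails — world w0 has no successor.
Valid on: A, C.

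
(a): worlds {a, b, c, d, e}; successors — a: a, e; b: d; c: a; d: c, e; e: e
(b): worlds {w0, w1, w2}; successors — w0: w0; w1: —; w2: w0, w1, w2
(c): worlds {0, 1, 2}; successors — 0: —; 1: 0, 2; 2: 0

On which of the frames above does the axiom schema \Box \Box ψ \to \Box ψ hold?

(b)

The schema corresponds to density: \forall x \forall y (Rxy \to \exists z (Rxz \wedge Rzy)).
(a): fails — Rdc but no z with Rdz and Rzc.
(b): ✓.
(c): fails — R12 but no z with R1z and Rz2.
Valid on: (b).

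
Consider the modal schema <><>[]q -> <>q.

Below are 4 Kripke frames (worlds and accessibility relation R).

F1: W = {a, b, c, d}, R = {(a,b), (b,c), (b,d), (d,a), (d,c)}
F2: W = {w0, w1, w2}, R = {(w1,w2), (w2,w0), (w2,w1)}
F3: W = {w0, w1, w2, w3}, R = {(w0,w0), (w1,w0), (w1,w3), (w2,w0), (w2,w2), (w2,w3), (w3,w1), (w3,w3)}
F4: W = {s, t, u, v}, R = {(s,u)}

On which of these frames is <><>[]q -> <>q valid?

F4

This is the axiom for a generalized confluence (Geach) condition; its first-order frame correspondent is forall x forall y (x R^2 y -> exists w (yRw & xRw)).
F1: fails — aR²c but no w with cRw and aRw.
F2: fails — w1R²w0 but no w with w0Rw and w1Rw.
F3: fails — w3R²w0 but no w with w0Rw and w3Rw.
F4: holds.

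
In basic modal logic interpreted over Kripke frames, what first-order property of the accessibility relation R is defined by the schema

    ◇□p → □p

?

This is a form of the 5 axiom.
Its frame correspondent is the Euclidean property — ∀x ∀y ∀z (Rxy ∧ Rxz → Ryz).

the Euclidean property: ∀x ∀y ∀z (Rxy ∧ Rxz → Ryz)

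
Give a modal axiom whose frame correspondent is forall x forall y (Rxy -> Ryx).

This is symmetry; the standard corresponding axiom is B: r → □◇r.
Suppose r→□◇r is valid. Take Rxy and set V(r)={x}. Then r at x, so □◇r at x, so ◇r at y, so some z with Ryz has r; z=x, i.e. Ryx.

r → □◇r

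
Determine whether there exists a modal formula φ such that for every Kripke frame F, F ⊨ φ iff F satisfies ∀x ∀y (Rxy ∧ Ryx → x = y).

Any modally definable frame class is closed under surjective bounded morphisms.
The 6-cycle (worlds 0,1,2,3,4,5 with 0→1→2→3→4→5→0) is antisymmetric. Sending even-indexed worlds to s and odd-indexed worlds to t is a surjective bounded morphism onto the two-world frame with s↔t, which is not antisymmetric.
So no modal formula (or set of formulas) defines exactly the antisymmetric frames.

No — not modally definable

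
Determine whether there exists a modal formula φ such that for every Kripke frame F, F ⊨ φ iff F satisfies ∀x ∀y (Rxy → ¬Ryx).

No — not modally definable

If a class were modally definable it would be closed under surjective bounded morphisms (Goldblatt–Thomason).
The 5-cycle (worlds a,b,c,d,e with a→b→c→d→e→a) is asymmetric. Mapping every world to a single reflexive point • is a surjective bounded morphism, and the reflexive point is not asymmetric (R•• but asymmetry requires ¬R••).
So the class is not modally definable.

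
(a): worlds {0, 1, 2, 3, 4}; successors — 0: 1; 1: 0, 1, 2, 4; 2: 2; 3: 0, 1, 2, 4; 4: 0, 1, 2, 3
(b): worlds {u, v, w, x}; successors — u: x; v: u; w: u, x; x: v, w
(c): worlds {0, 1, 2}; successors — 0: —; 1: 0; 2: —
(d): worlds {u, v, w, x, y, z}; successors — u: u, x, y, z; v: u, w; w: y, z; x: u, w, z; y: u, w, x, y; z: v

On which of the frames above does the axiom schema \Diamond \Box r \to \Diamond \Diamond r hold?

This is the axiom for a generalized confluence (Geach) condition; its first-order frame correspondent is \forall x \forall y (xRy \to \exists w (yRw \wedge x R^2 w)).
(a): satisfies the condition.
(b): satisfies the condition.
(c): fails — 1R0 but no w with 0Rw and 1R²w.
(d): satisfies the condition.
Valid on: (a), (b), (d).

(a), (b), (d)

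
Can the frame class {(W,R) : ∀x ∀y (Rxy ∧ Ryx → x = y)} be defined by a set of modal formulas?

No

If a class were modally definable it would be closed under surjective bounded morphisms (Goldblatt–Thomason).
The 8-cycle (worlds s,t,u,v,w,x,y,z with s→t→u→v→w→x→y→z→s) is antisymmetric. Sending even-indexed worlds to s and odd-indexed worlds to t is a surjective bounded morphism onto the two-world frame with s↔t, which is not antisymmetric.
So the class is not modally definable.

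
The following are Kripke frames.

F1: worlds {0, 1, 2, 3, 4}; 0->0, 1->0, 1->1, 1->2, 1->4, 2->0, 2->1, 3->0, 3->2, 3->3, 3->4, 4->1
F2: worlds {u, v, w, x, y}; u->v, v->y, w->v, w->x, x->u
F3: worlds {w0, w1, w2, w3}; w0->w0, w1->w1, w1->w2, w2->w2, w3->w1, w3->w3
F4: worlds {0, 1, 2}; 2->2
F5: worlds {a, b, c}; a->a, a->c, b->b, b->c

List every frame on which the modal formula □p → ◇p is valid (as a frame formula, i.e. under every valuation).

The schema corresponds to seriality: ∀x ∃y Rxy.
F1: condition met.
F2: fails — world y has no successor.
F3: condition met.
F4: fails — world 0 has no successor.
F5: fails — world c has no successor.

F1, F3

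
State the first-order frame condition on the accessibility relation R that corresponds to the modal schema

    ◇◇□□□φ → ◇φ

∀x ∀y (xR²y → ∃w (yR³w ∧ xRw))

This is a Sahlqvist (Geach-type) schema ◇^2□^3φ → □^0◇^1φ.
First-order correspondent: ∀x ∀y (xR²y → ∃w (yR³w ∧ xRw)).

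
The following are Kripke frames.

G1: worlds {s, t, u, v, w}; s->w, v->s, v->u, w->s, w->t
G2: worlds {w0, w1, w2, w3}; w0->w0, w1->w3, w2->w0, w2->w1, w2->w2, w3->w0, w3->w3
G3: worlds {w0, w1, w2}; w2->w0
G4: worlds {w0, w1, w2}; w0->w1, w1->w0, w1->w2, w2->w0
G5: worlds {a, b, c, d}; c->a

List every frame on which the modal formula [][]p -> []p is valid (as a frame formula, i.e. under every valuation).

Frame correspondent (Sahlqvist): forall x forall y (Rxy -> exists z (Rxz & Rzy)) — i.e. density.
G1: fails — Rwt but no z with Rwz and Rzt.
G2: holds.
G3: fails — Rw2w0 but no z with Rw2z and Rzw0.
G4: fails — Rw1w2 but no z with Rw1z and Rzw2.
G5: fails — Rca but no z with Rcz and Rza.

G2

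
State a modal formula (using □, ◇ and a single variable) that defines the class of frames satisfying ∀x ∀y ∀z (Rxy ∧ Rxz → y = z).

A defining formula is ◇p → □p (the CD axiom).

◇p → □p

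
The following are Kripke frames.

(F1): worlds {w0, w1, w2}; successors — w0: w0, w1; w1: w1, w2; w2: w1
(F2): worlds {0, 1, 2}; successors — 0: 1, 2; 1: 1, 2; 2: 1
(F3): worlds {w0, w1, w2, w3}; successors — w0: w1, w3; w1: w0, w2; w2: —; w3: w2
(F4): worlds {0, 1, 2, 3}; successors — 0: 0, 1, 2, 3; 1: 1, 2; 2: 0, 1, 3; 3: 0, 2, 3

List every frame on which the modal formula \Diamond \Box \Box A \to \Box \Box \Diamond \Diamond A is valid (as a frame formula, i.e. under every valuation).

This is the axiom for a generalized confluence (Geach) condition; its first-order frame correspondent is \forall x \forall y \forall z ((xRy \wedge x R^2 z) \to \exists w (y R^2 w \wedge z R^2 w)).
(F1): condition met.
(F2): condition met.
(F3): fails — w0Rw1, w0R²w0 but no w with w1R²w and w0R²w.
(F4): condition met.
Valid on: (F1), (F2), (F4).

(F1), (F2), (F4)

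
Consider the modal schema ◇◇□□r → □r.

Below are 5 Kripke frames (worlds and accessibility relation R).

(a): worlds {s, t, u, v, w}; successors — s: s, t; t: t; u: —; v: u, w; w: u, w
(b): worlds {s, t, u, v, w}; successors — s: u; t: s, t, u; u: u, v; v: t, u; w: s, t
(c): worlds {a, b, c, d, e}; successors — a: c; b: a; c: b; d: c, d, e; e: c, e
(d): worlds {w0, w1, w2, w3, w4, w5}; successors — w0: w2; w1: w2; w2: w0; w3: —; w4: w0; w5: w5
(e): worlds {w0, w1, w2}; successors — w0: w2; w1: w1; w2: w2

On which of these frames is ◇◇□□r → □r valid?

The schema corresponds to a generalized confluence (Geach) condition: ∀x ∀y ∀z ((xR²y ∧ xRz) → ∃w (yR²w ∧ z = w)).
(a): fails — sR²t, sRs but no w* with tR²w* and s=w*.
(b): fails — tR²s, tRs but no w* with sR²w* and s=w*.
(c): fails — dR²b, dRd but no w with bR²w and d=w.
(d): fails — w0R²w0, w0Rw2 but no w with w0R²w and w2=w.
(e): holds.

(e)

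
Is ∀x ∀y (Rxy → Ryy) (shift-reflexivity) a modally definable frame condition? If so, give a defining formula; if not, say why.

Yes: it is shift-reflexivity, defined by the T□ schema □(□r → r).

Yes, by □(□r → r)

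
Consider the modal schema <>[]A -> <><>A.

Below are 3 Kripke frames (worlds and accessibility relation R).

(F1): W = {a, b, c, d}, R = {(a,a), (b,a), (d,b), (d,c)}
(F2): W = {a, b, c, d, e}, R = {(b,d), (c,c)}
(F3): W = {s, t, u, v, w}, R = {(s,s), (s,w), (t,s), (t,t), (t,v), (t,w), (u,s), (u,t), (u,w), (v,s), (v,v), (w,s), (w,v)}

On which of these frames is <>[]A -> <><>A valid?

The schema corresponds to a generalized confluence (Geach) condition: forall x forall y (xRy -> exists w (yRw & x R^2 w)).
(F1): fails — dRc but no w with cRw and dR²w.
(F2): fails — bRd but no w with dRw and bR²w.
(F3): ✓.

(F3)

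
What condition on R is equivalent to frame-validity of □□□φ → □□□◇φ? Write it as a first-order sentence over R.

∀x ∀z (xR³z → ∃w (xR³w ∧ zRw))

This is a Sahlqvist (Geach-type) schema ◇^0□^3φ → □^3◇^1φ.
Minimal-valuation argument: fix x; take any y with xR^0y and any z with xR^3z. Set V(φ) to the set of worlds R-reachable from y in exactly 3 steps. Then □^3φ holds at y, so the antecedent holds at x; validity forces ◇^1φ at z, giving a w with zR^1w and yR^3w.
First-order correspondent: ∀x ∀z (xR³z → ∃w (xR³w ∧ zRw)).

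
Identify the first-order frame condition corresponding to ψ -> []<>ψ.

Suppose ψ→□◇ψ is valid. Take Rxy and set V(ψ)={x}. Then ψ at x, so □◇ψ at x, so ◇ψ at y, so some z with Ryz has ψ; z=x, i.e. Ryx.

symmetry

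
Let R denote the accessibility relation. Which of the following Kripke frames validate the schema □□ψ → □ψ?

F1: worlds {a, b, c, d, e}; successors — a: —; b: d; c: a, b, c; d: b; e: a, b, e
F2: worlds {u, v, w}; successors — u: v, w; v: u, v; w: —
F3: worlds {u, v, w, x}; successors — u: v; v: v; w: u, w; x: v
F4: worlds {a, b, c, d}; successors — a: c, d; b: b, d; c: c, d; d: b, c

F3, F4

Frame correspondent (Sahlqvist): ∀x ∀y (Rxy → ∃z (Rxz ∧ Rzy)) — i.e. density.
F1: fails — Rdb but no z with Rdz and Rzb.
F2: fails — Ruw but no z with Ruz and Rzw.
F3: ✓.
F4: ✓.
Valid on: F3, F4.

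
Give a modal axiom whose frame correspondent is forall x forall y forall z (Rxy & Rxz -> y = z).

◇q → □q

This is partial functionality; the standard corresponding axiom is CD: ◇q → □q.
Suppose ◇q→□q is valid. Take Rxy, Rxz and set V(q)={y}. Then ◇q at x, so □q at x, so q at z, i.e. z=y.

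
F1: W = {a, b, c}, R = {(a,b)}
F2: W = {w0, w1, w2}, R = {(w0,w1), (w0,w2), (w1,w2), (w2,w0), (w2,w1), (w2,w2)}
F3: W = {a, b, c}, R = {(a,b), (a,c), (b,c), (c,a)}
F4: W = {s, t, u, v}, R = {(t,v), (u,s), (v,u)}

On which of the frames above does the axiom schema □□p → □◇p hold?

Frame correspondent (Sahlqvist): ∀x ∀z (xRz → ∃w (xR²w ∧ zRw)) — i.e. a generalized confluence (Geach) condition.
F1: fails — aRb but no w with aR²w and bRw.
F2: condition met.
F3: condition met.
F4: fails — uRs but no w with uR²w and sRw.

F2, F3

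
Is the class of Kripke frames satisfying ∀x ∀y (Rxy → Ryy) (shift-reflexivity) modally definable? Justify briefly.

Yes: it is shift-reflexivity, defined by the T□ schema □(□p → p).

Yes — defined by □(□p → p)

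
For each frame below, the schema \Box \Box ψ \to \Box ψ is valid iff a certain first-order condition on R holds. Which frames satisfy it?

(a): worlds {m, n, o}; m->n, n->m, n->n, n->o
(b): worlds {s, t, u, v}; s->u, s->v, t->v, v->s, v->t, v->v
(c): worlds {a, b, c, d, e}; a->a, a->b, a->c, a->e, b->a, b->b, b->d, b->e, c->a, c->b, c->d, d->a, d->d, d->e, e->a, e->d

The schema corresponds to density: \forall x \forall y (Rxy \to \exists z (Rxz \wedge Rzy)).
(a): ✓.
(b): fails — Rsu but no z with Rsz and Rzu.
(c): ✓.
Valid on: (a), (c).

(a), (c)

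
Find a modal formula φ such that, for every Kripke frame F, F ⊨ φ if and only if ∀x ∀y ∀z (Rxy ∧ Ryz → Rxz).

A defining formula is □r → □□r (the 4 axiom).

□r → □□r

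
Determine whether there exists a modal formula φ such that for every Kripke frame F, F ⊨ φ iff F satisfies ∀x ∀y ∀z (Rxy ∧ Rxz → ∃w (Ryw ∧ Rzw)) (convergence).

The condition is convergence. A defining modal formula is ◇□r → □◇r.

Yes — defined by ◇□r → □◇r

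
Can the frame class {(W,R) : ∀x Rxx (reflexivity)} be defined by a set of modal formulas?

Yes, by □r → r

Yes: it is reflexivity, defined by the T schema □r → r.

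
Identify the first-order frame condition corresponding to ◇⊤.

◇⊤ holds at w iff w has a successor, so frame-validity of ◇⊤ is exactly seriality. Equivalently via □q → ◇q:
Suppose □q→◇q is valid. At any x set V(q)=W. Then □q at x, so ◇q at x, so x has a successor.

seriality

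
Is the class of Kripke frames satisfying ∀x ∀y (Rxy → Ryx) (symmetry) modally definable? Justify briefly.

Yes, by r → □◇r

The condition is symmetry. A defining modal formula is r → □◇r.
Suppose r→□◇r is valid. Take Rxy and set V(r)={x}. Then r at x, so □◇r at x, so ◇r at y, so some z with Ryz has r; z=x, i.e. Ryx.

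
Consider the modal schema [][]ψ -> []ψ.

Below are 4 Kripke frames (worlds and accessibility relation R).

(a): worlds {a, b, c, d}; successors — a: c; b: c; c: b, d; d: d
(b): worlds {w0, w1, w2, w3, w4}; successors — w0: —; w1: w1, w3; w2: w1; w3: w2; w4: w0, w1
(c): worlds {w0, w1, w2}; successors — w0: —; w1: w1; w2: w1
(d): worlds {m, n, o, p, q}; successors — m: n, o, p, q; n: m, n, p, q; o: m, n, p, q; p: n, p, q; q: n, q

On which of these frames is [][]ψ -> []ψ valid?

(c)

The schema corresponds to density: forall x forall y (Rxy -> exists z (Rxz & Rzy)).
(a): fails — Rbc but no z with Rbz and Rzc.
(b): fails — Rw3w2 but no z with Rw3z and Rzw2.
(c): ✓.
(d): fails — Rmo but no z with Rmz and Rzo.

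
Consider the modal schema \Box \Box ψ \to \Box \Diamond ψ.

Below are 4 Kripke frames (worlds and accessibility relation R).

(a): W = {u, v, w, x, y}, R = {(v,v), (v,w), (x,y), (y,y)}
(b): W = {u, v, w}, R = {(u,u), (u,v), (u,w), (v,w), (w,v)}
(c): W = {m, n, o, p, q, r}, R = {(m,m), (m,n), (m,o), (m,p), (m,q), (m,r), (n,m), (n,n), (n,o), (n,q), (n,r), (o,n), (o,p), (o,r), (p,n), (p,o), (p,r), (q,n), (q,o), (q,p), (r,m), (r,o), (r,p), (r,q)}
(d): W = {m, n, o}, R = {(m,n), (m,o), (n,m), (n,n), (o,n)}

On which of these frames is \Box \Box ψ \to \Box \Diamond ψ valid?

The schema corresponds to a generalized confluence (Geach) condition: \forall x \forall z (xRz \to \exists w (x R^2 w \wedge zRw)).
(a): fails — vRw but no t with vR²t and wRt.
(b): ✓.
(c): ✓.
(d): ✓.

(b), (c), (d)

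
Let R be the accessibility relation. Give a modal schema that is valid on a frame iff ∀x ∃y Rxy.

The condition is seriality. The D schema □ψ → ◇ψ defines it.
Suppose □ψ→◇ψ is valid. At any x set V(ψ)=W. Then □ψ at x, so ◇ψ at x, so x has a successor.

□ψ → ◇ψ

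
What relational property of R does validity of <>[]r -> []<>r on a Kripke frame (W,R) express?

Convergence

Suppose ◇□r→□◇r is valid. Take Rxy, Rxz and set V(r)={w : Ryw}. Then □r at y so ◇□r at x, so □◇r at x, so ◇r at z, giving w with Rzw and Ryw.
Conversely, on a frame with convergence the schema holds at every world under every valuation.
So the correspondent is convergence.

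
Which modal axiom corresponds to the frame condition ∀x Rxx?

□p → p

The condition is reflexivity. The T schema □p → p defines it.
Suppose □p→p is valid. At any x set V(p)={w : Rxw}. Then □p holds at x, so p holds at x, i.e. Rxx.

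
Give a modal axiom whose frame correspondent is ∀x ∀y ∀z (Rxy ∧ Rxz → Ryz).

◇s → □◇s

This is the Euclidean property; the standard corresponding axiom is 5: ◇s → □◇s.
Suppose ◇s→□◇s is valid. Take Rxy, Rxz and set V(s)={y}. Then ◇s at x, so □◇s at x, so ◇s at z, so some w with Rzw has s; w=y, i.e. Rzy. By symmetry of the argument, Ryz.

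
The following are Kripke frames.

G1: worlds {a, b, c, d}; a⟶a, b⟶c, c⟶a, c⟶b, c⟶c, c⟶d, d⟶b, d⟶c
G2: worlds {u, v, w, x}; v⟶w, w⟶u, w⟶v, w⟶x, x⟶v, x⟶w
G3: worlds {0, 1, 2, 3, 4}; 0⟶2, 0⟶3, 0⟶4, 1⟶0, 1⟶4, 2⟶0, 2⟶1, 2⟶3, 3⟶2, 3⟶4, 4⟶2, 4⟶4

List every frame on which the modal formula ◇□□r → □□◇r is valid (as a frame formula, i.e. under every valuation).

G3

This is the axiom for a generalized confluence (Geach) condition; its first-order frame correspondent is ∀x ∀y ∀z ((xRy ∧ xR²z) → ∃w (yR²w ∧ zRw)).
G1: fails — cRa, cR²b but no w with aR²w and bRw.
G2: fails — vRw, vR²u but no t with wR²t and uRt.
G3: condition met.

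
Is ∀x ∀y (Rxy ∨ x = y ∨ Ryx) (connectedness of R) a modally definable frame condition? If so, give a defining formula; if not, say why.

If a class were modally definable it would be closed under disjoint unions (Goldblatt–Thomason).
Take 3 disjoint single-world reflexive frames: each is trivially connected, but their disjoint union has 3 worlds with no edge between distinct components, so it is not connected.
Hence connectedness of R is not modally definable.

Not modally definable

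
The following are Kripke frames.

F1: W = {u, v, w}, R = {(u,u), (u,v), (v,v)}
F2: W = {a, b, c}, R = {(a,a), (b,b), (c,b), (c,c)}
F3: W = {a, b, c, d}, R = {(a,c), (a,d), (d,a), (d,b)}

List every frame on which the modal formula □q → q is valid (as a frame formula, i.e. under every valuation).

F2

This is the axiom for reflexivity; its first-order frame correspondent is ∀x Rxx.
F1: fails — world w does not see itself.
F2: condition met.
F3: fails — world a does not see itself.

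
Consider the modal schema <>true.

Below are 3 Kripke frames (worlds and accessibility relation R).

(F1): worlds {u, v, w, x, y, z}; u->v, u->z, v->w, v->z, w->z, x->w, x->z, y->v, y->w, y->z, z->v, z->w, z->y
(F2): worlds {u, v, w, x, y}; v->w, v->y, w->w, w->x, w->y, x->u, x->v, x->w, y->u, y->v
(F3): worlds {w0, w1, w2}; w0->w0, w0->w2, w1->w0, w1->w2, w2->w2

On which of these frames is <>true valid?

Frame correspondent (Sahlqvist): forall x exists y Rxy — i.e. seriality.
(F1): holds.
(F2): fails — world u has no successor.
(F3): holds.
Valid on: (F1), (F3).

(F1), (F3)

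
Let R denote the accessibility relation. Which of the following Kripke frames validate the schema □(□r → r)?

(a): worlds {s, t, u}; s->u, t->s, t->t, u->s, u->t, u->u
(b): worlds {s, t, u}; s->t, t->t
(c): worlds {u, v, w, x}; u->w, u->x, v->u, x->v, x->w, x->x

This is the axiom for shift-reflexivity; its first-order frame correspondent is ∀x ∀y (Rxy → Ryy).
(a): fails — Rus but not Rss.
(b): holds.
(c): fails — Rxw but not Rww.
Valid on: (b).

(b)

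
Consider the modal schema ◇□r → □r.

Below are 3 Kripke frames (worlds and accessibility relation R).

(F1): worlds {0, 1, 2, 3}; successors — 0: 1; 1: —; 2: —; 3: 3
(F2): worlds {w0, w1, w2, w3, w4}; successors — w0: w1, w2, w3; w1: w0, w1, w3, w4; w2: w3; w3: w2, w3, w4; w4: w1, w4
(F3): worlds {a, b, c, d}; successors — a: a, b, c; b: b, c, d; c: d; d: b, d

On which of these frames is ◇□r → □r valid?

none

Frame correspondent (Sahlqvist): ∀x ∀y ∀z (Rxy ∧ Rxz → Ryz) — i.e. the Euclidean property.
(F1): fails — R01 and R01 but not R11.
(F2): fails — Rw0w1 and Rw0w2 but not Rw1w2.
(F3): fails — Rab and Raa but not Rba.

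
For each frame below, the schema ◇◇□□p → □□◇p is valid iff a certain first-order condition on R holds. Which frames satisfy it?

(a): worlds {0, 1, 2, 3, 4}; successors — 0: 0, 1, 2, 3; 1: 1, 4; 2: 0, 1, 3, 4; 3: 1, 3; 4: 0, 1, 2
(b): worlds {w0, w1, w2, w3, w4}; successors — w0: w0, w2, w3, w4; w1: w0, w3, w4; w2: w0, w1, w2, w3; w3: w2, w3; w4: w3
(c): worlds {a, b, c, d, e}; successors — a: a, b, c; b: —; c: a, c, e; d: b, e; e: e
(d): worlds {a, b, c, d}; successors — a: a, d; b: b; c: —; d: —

The schema corresponds to a generalized confluence (Geach) condition: ∀x ∀y ∀z ((xR²y ∧ xR²z) → ∃w (yR²w ∧ zRw)).
(a): ✓.
(b): ✓.
(c): fails — aR²a, aR²b but no w with aR²w and bRw.
(d): fails — aR²a, aR²d but no w with aR²w and dRw.
Valid on: (a), (b).

(a), (b)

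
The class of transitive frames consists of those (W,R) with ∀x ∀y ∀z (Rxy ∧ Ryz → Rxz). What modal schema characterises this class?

A defining formula is □r → □□r (the 4 axiom).
Suppose □r→□□r is valid. Take Rxy, Ryz and set V(r)={w : Rxw}. Then □r at x, so □□r at x, so □r at y, so r at z, i.e. Rxz.

□r → □□r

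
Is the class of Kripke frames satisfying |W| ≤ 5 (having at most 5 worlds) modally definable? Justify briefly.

Modal frame validity is preserved under disjoint unions.
Any modal formula valid on each of 6 disjoint one-world frames is valid on their disjoint union (validity is preserved under disjoint unions). Each one-world frame has |W|=1≤5, but the union has |W|=6.
So no modal formula (or set of formulas) defines exactly the |W|≤5 frames.

No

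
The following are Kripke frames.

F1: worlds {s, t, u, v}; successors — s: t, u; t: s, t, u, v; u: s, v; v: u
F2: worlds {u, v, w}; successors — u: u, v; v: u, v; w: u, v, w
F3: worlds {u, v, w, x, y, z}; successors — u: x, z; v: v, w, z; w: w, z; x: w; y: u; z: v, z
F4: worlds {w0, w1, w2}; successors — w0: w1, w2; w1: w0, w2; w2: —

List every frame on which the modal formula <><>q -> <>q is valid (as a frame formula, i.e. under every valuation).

Frame correspondent (Sahlqvist): forall x forall y (x R^2 y -> exists w (y = w & xRw)) — i.e. a generalized confluence (Geach) condition.
F1: fails — sR²s but no w with s=w and sRw.
F2: ✓.
F3: fails — uR²v but no t with v=t and uRt.
F4: fails — w0R²w0 but no w with w0=w and w0Rw.
Valid on: F2.

F2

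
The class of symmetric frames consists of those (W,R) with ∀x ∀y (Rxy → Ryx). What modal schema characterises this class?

ψ → □◇ψ

This is symmetry; the standard corresponding axiom is B: ψ → □◇ψ.
Suppose ψ→□◇ψ is valid. Take Rxy and set V(ψ)={x}. Then ψ at x, so □◇ψ at x, so ◇ψ at y, so some z with Ryz has ψ; z=x, i.e. Ryx.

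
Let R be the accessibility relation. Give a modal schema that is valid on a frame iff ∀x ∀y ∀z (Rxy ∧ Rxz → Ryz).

◇r → □◇r

This is the Euclidean property; the standard corresponding axiom is 5: ◇r → □◇r.
Suppose ◇r→□◇r is valid. Take Rxy, Rxz and set V(r)={y}. Then ◇r at x, so □◇r at x, so ◇r at z, so some w with Rzw has r; w=y, i.e. Rzy. By symmetry of the argument, Ryz.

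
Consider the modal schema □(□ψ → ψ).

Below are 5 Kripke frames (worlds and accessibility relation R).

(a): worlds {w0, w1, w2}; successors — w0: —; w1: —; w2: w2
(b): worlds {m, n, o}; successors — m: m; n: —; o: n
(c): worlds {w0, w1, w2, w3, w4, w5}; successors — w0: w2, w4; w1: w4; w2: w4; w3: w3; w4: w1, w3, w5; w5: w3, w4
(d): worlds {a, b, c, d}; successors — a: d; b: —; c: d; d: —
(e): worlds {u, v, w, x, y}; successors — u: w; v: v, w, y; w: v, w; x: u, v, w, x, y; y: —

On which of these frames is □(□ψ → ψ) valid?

(a)

Frame correspondent (Sahlqvist): ∀x ∀y (Rxy → Ryy) — i.e. shift-reflexivity.
(a): ✓.
(b): fails — Ron but not Rnn.
(c): fails — Rw0w4 but not Rw4w4.
(d): fails — Rad but not Rdd.
(e): fails — Rxu but not Ruu.
Valid on: (a).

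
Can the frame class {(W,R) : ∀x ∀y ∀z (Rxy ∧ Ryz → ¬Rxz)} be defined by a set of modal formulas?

Modal frame validity is preserved under surjective bounded morphisms.
The 3-cycle (worlds w0,w1,w2 with w0→w1→w2→w0) is intransitive. Mapping every world to a single reflexive point • is a surjective bounded morphism; the reflexive point is not intransitive (R••∧R•• but R••).
So no modal formula (or set of formulas) defines exactly the intransitive frames.

No — not modally definable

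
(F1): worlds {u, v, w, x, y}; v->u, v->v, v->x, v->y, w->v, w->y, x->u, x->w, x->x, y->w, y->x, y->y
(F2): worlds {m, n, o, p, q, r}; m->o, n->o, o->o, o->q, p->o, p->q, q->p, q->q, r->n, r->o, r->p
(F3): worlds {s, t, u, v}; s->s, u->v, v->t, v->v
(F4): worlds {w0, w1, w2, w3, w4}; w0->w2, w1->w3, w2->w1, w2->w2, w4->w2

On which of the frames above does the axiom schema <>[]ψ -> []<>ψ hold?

The schema corresponds to convergence: forall x forall y forall z (Rxy & Rxz -> exists w (Ryw & Rzw)).
(F1): fails — Rvv and Rvu but v and u have no common successor.
(F2): holds.
(F3): fails — Rvt and Rvt but t and t have no common successor.
(F4): fails — Rw1w3 and Rw1w3 but w3 and w3 have no common successor.

(F2)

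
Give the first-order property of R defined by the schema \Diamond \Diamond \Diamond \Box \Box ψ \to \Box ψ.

This is a Sahlqvist (Geach-type) schema ◇^3□^2ψ → □^1◇^0ψ.
First-order correspondent: \forall x \forall y \forall z ((x R^3 y \wedge xRz) \to \exists w (y R^2 w \wedge z = w)).

\forall x \forall y \forall z ((x R^3 y \wedge xRz) \to \exists w (y R^2 w \wedge z = w))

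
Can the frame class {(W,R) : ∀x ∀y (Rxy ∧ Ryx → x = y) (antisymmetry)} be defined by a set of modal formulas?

Any modally definable frame class is closed under surjective bounded morphisms.
The 4-cycle (worlds 0,1,2,3 with 0→1→2→3→0) is antisymmetric. Sending even-indexed worlds to a and odd-indexed worlds to b is a surjective bounded morphism onto the two-world frame with a↔b, which is not antisymmetric.
Hence antisymmetry is not modally definable.

No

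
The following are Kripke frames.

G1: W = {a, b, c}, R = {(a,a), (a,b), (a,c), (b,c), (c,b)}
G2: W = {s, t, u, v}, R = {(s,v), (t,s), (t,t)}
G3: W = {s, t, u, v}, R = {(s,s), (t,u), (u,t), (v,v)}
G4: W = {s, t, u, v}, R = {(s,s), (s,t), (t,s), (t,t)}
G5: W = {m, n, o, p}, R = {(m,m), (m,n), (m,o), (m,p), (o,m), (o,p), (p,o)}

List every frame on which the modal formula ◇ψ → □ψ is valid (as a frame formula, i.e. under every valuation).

G3

This is the axiom for partial functionality; its first-order frame correspondent is ∀x ∀y ∀z (Rxy ∧ Rxz → y = z).
G1: fails — a sees both a and b.
G2: fails — t sees both s and t.
G3: holds.
G4: fails — s sees both s and t.
G5: fails — m sees both m and n.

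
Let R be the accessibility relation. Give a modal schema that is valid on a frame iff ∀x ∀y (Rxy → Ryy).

□(□ψ → ψ)

This is shift-reflexivity; the standard corresponding axiom is T□: □(□ψ → ψ).
Suppose □(□ψ→ψ) is valid. Take Rxy and set V(ψ)={w : Ryw}. Then at y, □ψ holds; since □(□ψ→ψ) at x, □ψ→ψ at y, so ψ at y, i.e. Ryy.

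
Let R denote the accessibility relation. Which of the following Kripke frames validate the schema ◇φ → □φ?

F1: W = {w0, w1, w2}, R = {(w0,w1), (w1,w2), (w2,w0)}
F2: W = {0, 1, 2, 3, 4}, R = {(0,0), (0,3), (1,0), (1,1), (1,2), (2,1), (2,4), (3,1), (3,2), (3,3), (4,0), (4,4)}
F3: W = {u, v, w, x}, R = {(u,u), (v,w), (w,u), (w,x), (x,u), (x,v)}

Frame correspondent (Sahlqvist): ∀x ∀y ∀z (Rxy ∧ Rxz → y = z) — i.e. partial functionality.
F1: satisfies the condition.
F2: fails — 0 sees both 0 and 3.
F3: fails — w sees both u and x.

F1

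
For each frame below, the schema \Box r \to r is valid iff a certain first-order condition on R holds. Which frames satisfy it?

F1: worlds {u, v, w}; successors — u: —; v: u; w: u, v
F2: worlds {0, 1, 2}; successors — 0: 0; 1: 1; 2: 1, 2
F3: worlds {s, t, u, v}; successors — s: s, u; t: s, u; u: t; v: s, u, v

The schema corresponds to reflexivity: \forall x Rxx.
F1: fails — world u does not see itself.
F2: ✓.
F3: fails — world t does not see itself.

F2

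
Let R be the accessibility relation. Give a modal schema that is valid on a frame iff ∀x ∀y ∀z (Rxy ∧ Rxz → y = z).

◇q → □q

This is partial functionality; the standard corresponding axiom is CD: ◇q → □q.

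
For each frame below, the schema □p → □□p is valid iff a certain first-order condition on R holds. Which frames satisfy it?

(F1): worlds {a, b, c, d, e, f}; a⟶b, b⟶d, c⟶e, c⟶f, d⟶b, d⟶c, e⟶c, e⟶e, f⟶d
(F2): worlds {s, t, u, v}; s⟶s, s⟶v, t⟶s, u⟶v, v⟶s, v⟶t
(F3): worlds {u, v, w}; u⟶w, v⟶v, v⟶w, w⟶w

The schema corresponds to transitivity: ∀x ∀y ∀z (Rxy ∧ Ryz → Rxz).
(F1): fails — Rdc and Rcf but not Rdf.
(F2): fails — Ruv and Rvt but not Rut.
(F3): ✓.

(F3)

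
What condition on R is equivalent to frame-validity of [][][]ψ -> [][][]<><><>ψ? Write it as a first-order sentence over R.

This is a Sahlqvist (Geach-type) schema ◇^0□^3ψ → □^3◇^3ψ.
First-order correspondent: forall x forall z (x R^3 z -> exists w (x R^3 w & z R^3 w)).

forall x forall z (x R^3 z -> exists w (x R^3 w & z R^3 w))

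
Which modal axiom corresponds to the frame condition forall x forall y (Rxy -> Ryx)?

This is symmetry; the standard corresponding axiom is B: q → □◇q.
Suppose q→□◇q is valid. Take Rxy and set V(q)={x}. Then q at x, so □◇q at x, so ◇q at y, so some z with Ryz has q; z=x, i.e. Ryx.

q → □◇q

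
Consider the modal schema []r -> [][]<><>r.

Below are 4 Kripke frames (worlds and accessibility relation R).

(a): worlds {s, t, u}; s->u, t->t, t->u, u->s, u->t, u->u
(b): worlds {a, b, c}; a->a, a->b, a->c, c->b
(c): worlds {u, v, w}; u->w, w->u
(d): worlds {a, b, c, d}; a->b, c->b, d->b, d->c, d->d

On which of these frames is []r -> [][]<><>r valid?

Frame correspondent (Sahlqvist): forall x forall z (x R^2 z -> exists w (xRw & z R^2 w)) — i.e. a generalized confluence (Geach) condition.
(a): condition met.
(b): fails — aR²b but no w with aRw and bR²w.
(c): fails — uR²u but no t with uRt and uR²t.
(d): fails — dR²b but no w with dRw and bR²w.
Valid on: (a).

(a)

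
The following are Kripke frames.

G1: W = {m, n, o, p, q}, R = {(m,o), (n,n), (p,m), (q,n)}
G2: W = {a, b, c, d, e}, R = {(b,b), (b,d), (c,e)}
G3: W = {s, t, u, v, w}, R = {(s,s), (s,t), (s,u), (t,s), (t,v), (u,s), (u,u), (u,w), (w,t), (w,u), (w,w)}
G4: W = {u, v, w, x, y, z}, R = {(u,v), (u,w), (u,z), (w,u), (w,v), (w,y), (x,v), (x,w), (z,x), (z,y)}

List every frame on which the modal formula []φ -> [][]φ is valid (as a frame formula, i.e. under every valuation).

G2

This is the axiom for transitivity; its first-order frame correspondent is forall x forall y forall z (Rxy & Ryz -> Rxz).
G1: fails — Rpm and Rmo but not Rpo.
G2: holds.
G3: fails — Rwt and Rtv but not Rwv.
G4: fails — Ruz and Rzx but not Rux.
Valid on: G2.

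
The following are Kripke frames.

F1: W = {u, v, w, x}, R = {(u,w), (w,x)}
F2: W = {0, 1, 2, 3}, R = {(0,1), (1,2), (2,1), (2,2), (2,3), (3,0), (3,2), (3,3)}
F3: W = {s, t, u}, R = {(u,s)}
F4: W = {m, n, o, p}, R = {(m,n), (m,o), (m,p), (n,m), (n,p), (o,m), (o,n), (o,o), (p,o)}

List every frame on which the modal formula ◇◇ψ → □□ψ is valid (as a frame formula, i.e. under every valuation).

Frame correspondent (Sahlqvist): ∀x ∀y ∀z ((xR²y ∧ xR²z) → ∃w (y = w ∧ z = w)) — i.e. a generalized confluence (Geach) condition.
F1: ✓.
F2: fails — 1R²1, 1R²2 but 1 ≠ 2.
F3: ✓.
F4: fails — mR²m, mR²n but m ≠ n.

F1, F3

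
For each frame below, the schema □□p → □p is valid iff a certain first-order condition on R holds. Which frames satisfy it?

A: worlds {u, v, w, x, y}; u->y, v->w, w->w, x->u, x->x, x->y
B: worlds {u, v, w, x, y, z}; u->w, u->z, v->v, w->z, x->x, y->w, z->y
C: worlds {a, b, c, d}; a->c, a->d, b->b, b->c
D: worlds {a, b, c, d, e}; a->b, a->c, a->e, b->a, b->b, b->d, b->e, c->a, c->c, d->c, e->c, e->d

none

This is the axiom for density; its first-order frame correspondent is ∀x ∀y (Rxy → ∃z (Rxz ∧ Rzy)).
A: fails — Ruy but no z with Ruz and Rzy.
B: fails — Ruw but no t with Rut and Rtw.
C: fails — Rac but no z with Raz and Rzc.
D: fails — Red but no z with Rez and Rzd.
Valid on no frame.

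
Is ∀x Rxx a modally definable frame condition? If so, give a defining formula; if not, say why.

Yes: it is reflexivity, defined by the T schema □q → q.
Suppose □q→q is valid. At any x set V(q)={w : Rxw}. Then □q holds at x, so q holds at x, i.e. Rxx.

Definable; □q → q defines it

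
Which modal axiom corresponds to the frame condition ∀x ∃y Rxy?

□p → ◇p

A defining formula is □p → ◇p (the D axiom).
Suppose □p→◇p is valid. At any x set V(p)=W. Then □p at x, so ◇p at x, so x has a successor.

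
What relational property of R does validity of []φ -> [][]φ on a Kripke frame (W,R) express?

transitivity: forall x forall y forall z (Rxy & Ryz -> Rxz)

Suppose □φ→□□φ is valid. Take Rxy, Ryz and set V(φ)={w : Rxw}. Then □φ at x, so □□φ at x, so □φ at y, so φ at z, i.e. Rxz.
Conversely, on a frame with transitivity the schema holds at every world under every valuation.
Frame condition: forall x forall y forall z (Rxy & Ryz -> Rxz).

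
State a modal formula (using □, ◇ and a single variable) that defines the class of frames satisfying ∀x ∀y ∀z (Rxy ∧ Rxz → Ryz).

This is the Euclidean property; the standard corresponding axiom is 5: ◇ψ → □◇ψ.

◇ψ → □◇ψ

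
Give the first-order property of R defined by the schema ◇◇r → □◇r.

∀x ∀y ∀z ((xR²y ∧ xRz) → ∃w (y = w ∧ zRw))

This is a Sahlqvist (Geach-type) schema ◇^2□^0r → □^1◇^1r.
Minimal-valuation argument: fix x; take any y with xR^2y and any z with xR^1z. Set V(r) to the set of worlds R-reachable from y in exactly 0 steps. Then □^0r holds at y, so the antecedent holds at x; validity forces ◇^1r at z, giving a w with zR^1w and yR^0w.
First-order correspondent: ∀x ∀y ∀z ((xR²y ∧ xRz) → ∃w (y = w ∧ zRw)).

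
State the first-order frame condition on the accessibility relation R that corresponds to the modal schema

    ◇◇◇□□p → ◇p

∀x ∀y (xR³y → ∃w (yR²w ∧ xRw))

This is a Sahlqvist (Geach-type) schema ◇^3□^2p → □^0◇^1p.
First-order correspondent: ∀x ∀y (xR³y → ∃w (yR²w ∧ xRw)).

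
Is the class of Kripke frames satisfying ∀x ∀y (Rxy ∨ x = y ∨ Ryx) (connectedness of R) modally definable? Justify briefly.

Modal frame validity is preserved under disjoint unions.
Take 2 disjoint single-world reflexive frames: each is trivially connected, but their disjoint union has 2 worlds with no edge between distinct components, so it is not connected.
Hence connectedness of R is not modally definable.

Not modally definable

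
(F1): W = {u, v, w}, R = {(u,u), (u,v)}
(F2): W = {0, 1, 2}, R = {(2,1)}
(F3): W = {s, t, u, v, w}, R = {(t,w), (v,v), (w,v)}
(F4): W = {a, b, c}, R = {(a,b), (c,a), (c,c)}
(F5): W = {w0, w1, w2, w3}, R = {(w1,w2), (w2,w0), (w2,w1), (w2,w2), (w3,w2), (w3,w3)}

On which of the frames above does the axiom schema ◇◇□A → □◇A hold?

The schema corresponds to a generalized confluence (Geach) condition: ∀x ∀y ∀z ((xR²y ∧ xRz) → ∃w (yRw ∧ zRw)).
(F1): fails — uR²u, uRv but no t with uRt and vRt.
(F2): condition met.
(F3): condition met.
(F4): fails — cR²a, cRc but no w with aRw and cRw.
(F5): fails — w1R²w0, w1Rw2 but no w with w0Rw and w2Rw.

(F2), (F3)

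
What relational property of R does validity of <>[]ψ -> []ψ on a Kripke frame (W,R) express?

the Euclidean property: forall x forall y forall z (Rxy & Rxz -> Ryz)

This is frame-equivalent to ◇ψ → □◇ψ (substitute ¬ψ for ψ and contrapose).
Suppose ◇ψ→□◇ψ is valid. Take Rxy, Rxz and set V(ψ)={y}. Then ◇ψ at x, so □◇ψ at x, so ◇ψ at z, so some w with Rzw has ψ; w=y, i.e. Rzy. By symmetry of the argument, Ryz.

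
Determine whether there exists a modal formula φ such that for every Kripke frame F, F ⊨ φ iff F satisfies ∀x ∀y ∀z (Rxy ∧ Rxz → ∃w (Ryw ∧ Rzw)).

The condition is convergence. A defining modal formula is ◇□p → □◇p.
Suppose ◇□p→□◇p is valid. Take Rxy, Rxz and set V(p)={w : Ryw}. Then □p at y so ◇□p at x, so □◇p at x, so ◇p at z, giving w with Rzw and Ryw.

Yes — defined by ◇□p → □◇p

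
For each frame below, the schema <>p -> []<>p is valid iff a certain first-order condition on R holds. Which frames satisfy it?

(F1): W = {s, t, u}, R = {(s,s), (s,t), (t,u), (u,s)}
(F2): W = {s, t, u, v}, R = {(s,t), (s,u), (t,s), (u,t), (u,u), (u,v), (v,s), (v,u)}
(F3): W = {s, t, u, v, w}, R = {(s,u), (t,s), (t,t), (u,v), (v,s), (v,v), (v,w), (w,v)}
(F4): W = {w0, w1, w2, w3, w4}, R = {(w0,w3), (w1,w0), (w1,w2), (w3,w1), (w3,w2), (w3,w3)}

none

The schema corresponds to the Euclidean property: forall x forall y forall z (Rxy & Rxz -> Ryz).
(F1): fails — Rst and Rss but not Rts.
(F2): fails — Rst and Rsu but not Rtu.
(F3): fails — Rsu and Rsu but not Ruu.
(F4): fails — Rw1w2 and Rw1w2 but not Rw2w2.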